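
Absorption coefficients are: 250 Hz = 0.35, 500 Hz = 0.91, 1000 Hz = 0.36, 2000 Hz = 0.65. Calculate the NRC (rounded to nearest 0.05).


Given values:
  a_250 = 0.35, a_500 = 0.91
  a_1000 = 0.36, a_2000 = 0.65
Formula: NRC = (a250 + a500 + a1000 + a2000) / 4
Sum = 0.35 + 0.91 + 0.36 + 0.65 = 2.27
NRC = 2.27 / 4 = 0.5675
Rounded to nearest 0.05: 0.55

0.55


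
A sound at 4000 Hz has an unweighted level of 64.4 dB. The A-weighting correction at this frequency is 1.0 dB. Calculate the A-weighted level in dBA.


Given values:
  SPL = 64.4 dB
  A-weighting at 4000 Hz = 1.0 dB
Formula: L_A = SPL + A_weight
L_A = 64.4 + (1.0)
L_A = 65.4

65.4 dBA


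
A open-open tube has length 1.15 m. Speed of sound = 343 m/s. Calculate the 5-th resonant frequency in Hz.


Given values:
  Tube type: open-open, L = 1.15 m, c = 343 m/s, n = 5
Formula: f_n = n * c / (2 * L)
Compute 2 * L = 2 * 1.15 = 2.3
f = 5 * 343 / 2.3
f = 745.65

745.65 Hz


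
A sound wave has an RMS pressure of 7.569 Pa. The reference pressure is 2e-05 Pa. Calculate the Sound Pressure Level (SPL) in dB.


Given values:
  p = 7.569 Pa
  p_ref = 2e-05 Pa
Formula: SPL = 20 * log10(p / p_ref)
Compute ratio: p / p_ref = 7.569 / 2e-05 = 378450
Compute log10: log10(378450) = 5.578009
Multiply: SPL = 20 * 5.578009 = 111.56

111.56 dB


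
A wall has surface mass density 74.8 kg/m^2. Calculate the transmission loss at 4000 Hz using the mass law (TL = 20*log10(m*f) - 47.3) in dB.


Given values:
  m = 74.8 kg/m^2, f = 4000 Hz
Formula: TL = 20 * log10(m * f) - 47.3
Compute m * f = 74.8 * 4000 = 299200.0
Compute log10(299200.0) = 5.475962
Compute 20 * 5.475962 = 109.5192
TL = 109.5192 - 47.3 = 62.22

62.22 dB


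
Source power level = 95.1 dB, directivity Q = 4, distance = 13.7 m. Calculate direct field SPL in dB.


Given values:
  Lw = 95.1 dB, Q = 4, r = 13.7 m
Formula: SPL = Lw + 10 * log10(Q / (4 * pi * r^2))
Compute 4 * pi * r^2 = 4 * pi * 13.7^2 = 2358.5821
Compute Q / denom = 4 / 2358.5821 = 0.00169593
Compute 10 * log10(0.00169593) = -27.7059
SPL = 95.1 + (-27.7059) = 67.39

67.39 dB


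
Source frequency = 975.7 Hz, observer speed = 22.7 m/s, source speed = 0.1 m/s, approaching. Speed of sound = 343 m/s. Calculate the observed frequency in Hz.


Given values:
  f_s = 975.7 Hz, v_o = 22.7 m/s, v_s = 0.1 m/s
  Direction: approaching
Formula: f_o = f_s * (c + v_o) / (c - v_s)
Numerator: c + v_o = 343 + 22.7 = 365.7
Denominator: c - v_s = 343 - 0.1 = 342.9
f_o = 975.7 * 365.7 / 342.9 = 1040.58

1040.58 Hz


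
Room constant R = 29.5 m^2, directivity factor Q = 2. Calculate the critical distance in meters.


Given values:
  R = 29.5 m^2, Q = 2
Formula: d_c = 0.141 * sqrt(Q * R)
Compute Q * R = 2 * 29.5 = 59.0
Compute sqrt(59.0) = 7.6811
d_c = 0.141 * 7.6811 = 1.083

1.083 m


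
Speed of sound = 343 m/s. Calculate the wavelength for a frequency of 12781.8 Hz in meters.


Given values:
  c = 343 m/s, f = 12781.8 Hz
Formula: lambda = c / f
lambda = 343 / 12781.8
lambda = 0.0268

0.0268 m


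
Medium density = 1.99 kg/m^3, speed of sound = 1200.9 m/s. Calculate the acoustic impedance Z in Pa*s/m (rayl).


Given values:
  rho = 1.99 kg/m^3
  c = 1200.9 m/s
Formula: Z = rho * c
Z = 1.99 * 1200.9
Z = 2389.79

2389.79 rayl


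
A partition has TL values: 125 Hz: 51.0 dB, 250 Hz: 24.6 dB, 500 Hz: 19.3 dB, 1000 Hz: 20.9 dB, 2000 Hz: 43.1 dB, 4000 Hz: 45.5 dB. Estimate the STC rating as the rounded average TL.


Given TL values at each frequency:
  125 Hz: 51.0 dB
  250 Hz: 24.6 dB
  500 Hz: 19.3 dB
  1000 Hz: 20.9 dB
  2000 Hz: 43.1 dB
  4000 Hz: 45.5 dB
Formula: STC ~ round(average of TL values)
Sum = 51.0 + 24.6 + 19.3 + 20.9 + 43.1 + 45.5 = 204.4
Average = 204.4 / 6 = 34.07
Rounded: 34

34


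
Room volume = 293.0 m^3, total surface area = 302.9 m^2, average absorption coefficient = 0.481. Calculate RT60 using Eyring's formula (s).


Given values:
  V = 293.0 m^3, S = 302.9 m^2, alpha = 0.481
Formula: RT60 = 0.161 * V / (-S * ln(1 - alpha))
Compute ln(1 - 0.481) = ln(0.519) = -0.655851
Denominator: -302.9 * -0.655851 = 198.6573
Numerator: 0.161 * 293.0 = 47.173
RT60 = 47.173 / 198.6573 = 0.237

0.237 s


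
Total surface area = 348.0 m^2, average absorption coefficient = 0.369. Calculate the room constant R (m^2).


Given values:
  S = 348.0 m^2, alpha = 0.369
Formula: R = S * alpha / (1 - alpha)
Numerator: 348.0 * 0.369 = 128.412
Denominator: 1 - 0.369 = 0.631
R = 128.412 / 0.631 = 203.51

203.51 m^2


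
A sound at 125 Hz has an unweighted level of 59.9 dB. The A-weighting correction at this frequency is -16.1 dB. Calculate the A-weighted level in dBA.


Given values:
  SPL = 59.9 dB
  A-weighting at 125 Hz = -16.1 dB
Formula: L_A = SPL + A_weight
L_A = 59.9 + (-16.1)
L_A = 43.8

43.8 dBA


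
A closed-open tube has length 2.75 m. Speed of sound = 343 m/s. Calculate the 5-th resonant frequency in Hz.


Given values:
  Tube type: closed-open, L = 2.75 m, c = 343 m/s, n = 5
Formula: f_n = (2n - 1) * c / (4 * L)
Compute 2n - 1 = 2*5 - 1 = 9
Compute 4 * L = 4 * 2.75 = 11.0
f = 9 * 343 / 11.0
f = 280.64

280.64 Hz


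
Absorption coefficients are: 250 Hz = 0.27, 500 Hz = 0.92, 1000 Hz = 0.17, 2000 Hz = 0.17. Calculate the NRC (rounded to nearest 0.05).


Given values:
  a_250 = 0.27, a_500 = 0.92
  a_1000 = 0.17, a_2000 = 0.17
Formula: NRC = (a250 + a500 + a1000 + a2000) / 4
Sum = 0.27 + 0.92 + 0.17 + 0.17 = 1.53
NRC = 1.53 / 4 = 0.3825
Rounded to nearest 0.05: 0.4

0.4


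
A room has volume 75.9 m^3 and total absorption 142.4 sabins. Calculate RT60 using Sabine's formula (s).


Given values:
  V = 75.9 m^3
  A = 142.4 sabins
Formula: RT60 = 0.161 * V / A
Numerator: 0.161 * 75.9 = 12.2199
RT60 = 12.2199 / 142.4 = 0.086

0.086 s


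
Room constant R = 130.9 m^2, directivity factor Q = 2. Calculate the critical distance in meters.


Given values:
  R = 130.9 m^2, Q = 2
Formula: d_c = 0.141 * sqrt(Q * R)
Compute Q * R = 2 * 130.9 = 261.8
Compute sqrt(261.8) = 16.1802
d_c = 0.141 * 16.1802 = 2.281

2.281 m


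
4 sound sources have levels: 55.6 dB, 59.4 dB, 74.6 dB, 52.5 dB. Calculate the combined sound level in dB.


Formula: L_total = 10 * log10( sum(10^(Li/10)) )
  Source 1: 10^(55.6/10) = 363078.0548
  Source 2: 10^(59.4/10) = 870963.59
  Source 3: 10^(74.6/10) = 28840315.0313
  Source 4: 10^(52.5/10) = 177827.941
Sum of linear values = 30252184.6171
L_total = 10 * log10(30252184.6171) = 74.81

74.81 dB


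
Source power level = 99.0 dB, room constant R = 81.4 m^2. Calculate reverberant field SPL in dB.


Given values:
  Lw = 99.0 dB, R = 81.4 m^2
Formula: SPL = Lw + 10 * log10(4 / R)
Compute 4 / R = 4 / 81.4 = 0.04914
Compute 10 * log10(0.04914) = -13.0856
SPL = 99.0 + (-13.0856) = 85.91

85.91 dB


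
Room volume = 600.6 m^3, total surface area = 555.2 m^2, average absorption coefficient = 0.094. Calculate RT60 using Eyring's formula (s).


Given values:
  V = 600.6 m^3, S = 555.2 m^2, alpha = 0.094
Formula: RT60 = 0.161 * V / (-S * ln(1 - alpha))
Compute ln(1 - 0.094) = ln(0.906) = -0.098716
Denominator: -555.2 * -0.098716 = 54.8071
Numerator: 0.161 * 600.6 = 96.6966
RT60 = 96.6966 / 54.8071 = 1.764

1.764 s


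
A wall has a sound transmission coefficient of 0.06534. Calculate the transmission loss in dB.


Given values:
  tau = 0.06534
Formula: TL = 10 * log10(1 / tau)
Compute 1 / tau = 1 / 0.06534 = 15.3046
Compute log10(15.3046) = 1.184822
TL = 10 * 1.184822 = 11.85

11.85 dB


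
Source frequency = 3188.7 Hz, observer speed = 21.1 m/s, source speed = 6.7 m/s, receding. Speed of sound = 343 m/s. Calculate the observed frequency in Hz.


Given values:
  f_s = 3188.7 Hz, v_o = 21.1 m/s, v_s = 6.7 m/s
  Direction: receding
Formula: f_o = f_s * (c - v_o) / (c + v_s)
Numerator: c - v_o = 343 - 21.1 = 321.9
Denominator: c + v_s = 343 + 6.7 = 349.7
f_o = 3188.7 * 321.9 / 349.7 = 2935.21

2935.21 Hz


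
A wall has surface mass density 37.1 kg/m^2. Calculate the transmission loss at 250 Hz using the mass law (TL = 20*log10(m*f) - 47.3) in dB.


Given values:
  m = 37.1 kg/m^2, f = 250 Hz
Formula: TL = 20 * log10(m * f) - 47.3
Compute m * f = 37.1 * 250 = 9275.0
Compute log10(9275.0) = 3.967314
Compute 20 * 3.967314 = 79.3463
TL = 79.3463 - 47.3 = 32.05

32.05 dB


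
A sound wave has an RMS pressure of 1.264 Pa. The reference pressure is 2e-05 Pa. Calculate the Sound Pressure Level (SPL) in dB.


Given values:
  p = 1.264 Pa
  p_ref = 2e-05 Pa
Formula: SPL = 20 * log10(p / p_ref)
Compute ratio: p / p_ref = 1.264 / 2e-05 = 63200
Compute log10: log10(63200) = 4.800717
Multiply: SPL = 20 * 4.800717 = 96.01

96.01 dB


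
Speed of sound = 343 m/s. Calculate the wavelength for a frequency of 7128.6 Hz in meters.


Given values:
  c = 343 m/s, f = 7128.6 Hz
Formula: lambda = c / f
lambda = 343 / 7128.6
lambda = 0.0481

0.0481 m


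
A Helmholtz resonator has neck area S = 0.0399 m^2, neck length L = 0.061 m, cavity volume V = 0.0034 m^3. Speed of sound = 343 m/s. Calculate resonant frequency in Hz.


Given values:
  S = 0.0399 m^2, L = 0.061 m, V = 0.0034 m^3, c = 343 m/s
Formula: f = (c / (2*pi)) * sqrt(S / (V * L))
Compute V * L = 0.0034 * 0.061 = 0.0002074
Compute S / (V * L) = 0.0399 / 0.0002074 = 192.3819
Compute sqrt(192.3819) = 13.87018
Compute c / (2*pi) = 343 / 6.283185 = 54.590148
f = 54.590148 * 13.87018 = 757.18

757.18 Hz


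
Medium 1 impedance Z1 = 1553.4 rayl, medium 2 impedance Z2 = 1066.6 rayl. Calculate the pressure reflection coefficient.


Given values:
  Z1 = 1553.4 rayl, Z2 = 1066.6 rayl
Formula: R = (Z2 - Z1) / (Z2 + Z1)
Numerator: Z2 - Z1 = 1066.6 - 1553.4 = -486.8
Denominator: Z2 + Z1 = 1066.6 + 1553.4 = 2620.0
R = -486.8 / 2620.0 = -0.1858

-0.1858


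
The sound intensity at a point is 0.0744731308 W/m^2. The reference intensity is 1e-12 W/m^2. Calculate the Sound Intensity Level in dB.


Given values:
  I = 0.0744731308 W/m^2
  I_ref = 1e-12 W/m^2
Formula: SIL = 10 * log10(I / I_ref)
Compute ratio: I / I_ref = 74473130800
Compute log10: log10(74473130800) = 10.872
Multiply: SIL = 10 * 10.872 = 108.72

108.72 dB


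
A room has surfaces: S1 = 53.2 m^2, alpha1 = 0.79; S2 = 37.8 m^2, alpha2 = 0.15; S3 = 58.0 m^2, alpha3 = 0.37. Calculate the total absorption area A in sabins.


Given surfaces:
  Surface 1: 53.2 * 0.79 = 42.028
  Surface 2: 37.8 * 0.15 = 5.67
  Surface 3: 58.0 * 0.37 = 21.46
Formula: A = sum(Si * alpha_i)
A = 42.028 + 5.67 + 21.46
A = 69.16

69.16 sabins


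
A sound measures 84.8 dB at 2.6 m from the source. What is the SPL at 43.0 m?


Given values:
  SPL1 = 84.8 dB, r1 = 2.6 m, r2 = 43.0 m
Formula: SPL2 = SPL1 - 20 * log10(r2 / r1)
Compute ratio: r2 / r1 = 43.0 / 2.6 = 16.5385
Compute log10: log10(16.5385) = 1.218496
Compute drop: 20 * 1.218496 = 24.3699
SPL2 = 84.8 - 24.3699 = 60.43

60.43 dB


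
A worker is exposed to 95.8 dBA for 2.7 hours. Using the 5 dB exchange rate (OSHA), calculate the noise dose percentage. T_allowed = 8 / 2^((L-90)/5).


Given values:
  L = 95.8 dBA, T = 2.7 hours
Formula: T_allowed = 8 / 2^((L - 90) / 5)
Compute exponent: (95.8 - 90) / 5 = 1.16
Compute 2^(1.16) = 2.234574
T_allowed = 8 / 2.234574 = 3.580101 hours
Dose = (T / T_allowed) * 100
Dose = (2.7 / 3.580101) * 100 = 75.42

75.42 %


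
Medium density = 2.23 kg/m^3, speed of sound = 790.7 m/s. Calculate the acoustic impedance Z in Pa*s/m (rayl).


Given values:
  rho = 2.23 kg/m^3
  c = 790.7 m/s
Formula: Z = rho * c
Z = 2.23 * 790.7
Z = 1763.26

1763.26 rayl


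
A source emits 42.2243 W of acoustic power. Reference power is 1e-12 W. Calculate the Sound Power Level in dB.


Given values:
  W = 42.2243 W
  W_ref = 1e-12 W
Formula: SWL = 10 * log10(W / W_ref)
Compute ratio: W / W_ref = 42224300000000
Compute log10: log10(42224300000000) = 13.625562
Multiply: SWL = 10 * 13.625562 = 136.26

136.26 dB


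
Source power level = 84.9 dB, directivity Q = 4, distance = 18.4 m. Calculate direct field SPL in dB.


Given values:
  Lw = 84.9 dB, Q = 4, r = 18.4 m
Formula: SPL = Lw + 10 * log10(Q / (4 * pi * r^2))
Compute 4 * pi * r^2 = 4 * pi * 18.4^2 = 4254.4704
Compute Q / denom = 4 / 4254.4704 = 0.00094019
Compute 10 * log10(0.00094019) = -30.2678
SPL = 84.9 + (-30.2678) = 54.63

54.63 dB


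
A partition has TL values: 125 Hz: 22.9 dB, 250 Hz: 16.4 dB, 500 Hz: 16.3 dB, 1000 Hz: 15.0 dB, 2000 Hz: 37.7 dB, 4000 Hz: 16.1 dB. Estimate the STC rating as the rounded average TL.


Given TL values at each frequency:
  125 Hz: 22.9 dB
  250 Hz: 16.4 dB
  500 Hz: 16.3 dB
  1000 Hz: 15.0 dB
  2000 Hz: 37.7 dB
  4000 Hz: 16.1 dB
Formula: STC ~ round(average of TL values)
Sum = 22.9 + 16.4 + 16.3 + 15.0 + 37.7 + 16.1 = 124.4
Average = 124.4 / 6 = 20.73
Rounded: 21

21


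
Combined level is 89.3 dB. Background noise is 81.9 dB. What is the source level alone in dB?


Given values:
  L_total = 89.3 dB, L_bg = 81.9 dB
Formula: L_source = 10 * log10(10^(L_total/10) - 10^(L_bg/10))
Convert to linear:
  10^(89.3/10) = 851138038.2024
  10^(81.9/10) = 154881661.8912
Difference: 851138038.2024 - 154881661.8912 = 696256376.3112
L_source = 10 * log10(696256376.3112) = 88.43

88.43 dB


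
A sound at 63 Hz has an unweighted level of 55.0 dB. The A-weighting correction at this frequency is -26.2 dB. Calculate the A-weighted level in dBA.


Given values:
  SPL = 55.0 dB
  A-weighting at 63 Hz = -26.2 dB
Formula: L_A = SPL + A_weight
L_A = 55.0 + (-26.2)
L_A = 28.8

28.8 dBA


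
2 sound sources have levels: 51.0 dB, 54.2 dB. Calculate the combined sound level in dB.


Formula: L_total = 10 * log10( sum(10^(Li/10)) )
  Source 1: 10^(51.0/10) = 125892.5412
  Source 2: 10^(54.2/10) = 263026.7992
Sum of linear values = 388919.3404
L_total = 10 * log10(388919.3404) = 55.9

55.9 dB


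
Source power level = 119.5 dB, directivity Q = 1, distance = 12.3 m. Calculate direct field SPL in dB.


Given values:
  Lw = 119.5 dB, Q = 1, r = 12.3 m
Formula: SPL = Lw + 10 * log10(Q / (4 * pi * r^2))
Compute 4 * pi * r^2 = 4 * pi * 12.3^2 = 1901.1662
Compute Q / denom = 1 / 1901.1662 = 0.00052599
Compute 10 * log10(0.00052599) = -32.7902
SPL = 119.5 + (-32.7902) = 86.71

86.71 dB


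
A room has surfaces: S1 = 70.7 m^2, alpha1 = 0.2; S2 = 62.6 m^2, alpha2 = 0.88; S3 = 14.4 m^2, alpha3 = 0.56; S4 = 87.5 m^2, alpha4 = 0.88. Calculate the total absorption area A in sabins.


Given surfaces:
  Surface 1: 70.7 * 0.2 = 14.14
  Surface 2: 62.6 * 0.88 = 55.088
  Surface 3: 14.4 * 0.56 = 8.064
  Surface 4: 87.5 * 0.88 = 77.0
Formula: A = sum(Si * alpha_i)
A = 14.14 + 55.088 + 8.064 + 77.0
A = 154.29

154.29 sabins


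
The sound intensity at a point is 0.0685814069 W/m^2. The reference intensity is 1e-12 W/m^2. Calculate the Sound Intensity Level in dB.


Given values:
  I = 0.0685814069 W/m^2
  I_ref = 1e-12 W/m^2
Formula: SIL = 10 * log10(I / I_ref)
Compute ratio: I / I_ref = 68581406900
Compute log10: log10(68581406900) = 10.836206
Multiply: SIL = 10 * 10.836206 = 108.36

108.36 dB


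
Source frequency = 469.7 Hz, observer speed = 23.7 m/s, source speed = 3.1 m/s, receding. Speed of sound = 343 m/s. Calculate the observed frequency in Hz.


Given values:
  f_s = 469.7 Hz, v_o = 23.7 m/s, v_s = 3.1 m/s
  Direction: receding
Formula: f_o = f_s * (c - v_o) / (c + v_s)
Numerator: c - v_o = 343 - 23.7 = 319.3
Denominator: c + v_s = 343 + 3.1 = 346.1
f_o = 469.7 * 319.3 / 346.1 = 433.33

433.33 Hz


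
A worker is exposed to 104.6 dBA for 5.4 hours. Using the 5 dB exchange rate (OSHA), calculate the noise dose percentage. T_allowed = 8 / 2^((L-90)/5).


Given values:
  L = 104.6 dBA, T = 5.4 hours
Formula: T_allowed = 8 / 2^((L - 90) / 5)
Compute exponent: (104.6 - 90) / 5 = 2.92
Compute 2^(2.92) = 7.568461
T_allowed = 8 / 7.568461 = 1.057018 hours
Dose = (T / T_allowed) * 100
Dose = (5.4 / 1.057018) * 100 = 510.87

510.87 %


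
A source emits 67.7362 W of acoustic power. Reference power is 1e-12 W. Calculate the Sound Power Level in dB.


Given values:
  W = 67.7362 W
  W_ref = 1e-12 W
Formula: SWL = 10 * log10(W / W_ref)
Compute ratio: W / W_ref = 67736200000000
Compute log10: log10(67736200000000) = 13.830821
Multiply: SWL = 10 * 13.830821 = 138.31

138.31 dB


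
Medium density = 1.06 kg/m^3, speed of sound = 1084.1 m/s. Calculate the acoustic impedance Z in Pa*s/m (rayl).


Given values:
  rho = 1.06 kg/m^3
  c = 1084.1 m/s
Formula: Z = rho * c
Z = 1.06 * 1084.1
Z = 1149.15

1149.15 rayl


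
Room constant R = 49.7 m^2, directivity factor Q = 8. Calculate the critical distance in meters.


Given values:
  R = 49.7 m^2, Q = 8
Formula: d_c = 0.141 * sqrt(Q * R)
Compute Q * R = 8 * 49.7 = 397.6
Compute sqrt(397.6) = 19.9399
d_c = 0.141 * 19.9399 = 2.812

2.812 m


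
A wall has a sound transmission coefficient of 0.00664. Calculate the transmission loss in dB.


Given values:
  tau = 0.00664
Formula: TL = 10 * log10(1 / tau)
Compute 1 / tau = 1 / 0.00664 = 150.6024
Compute log10(150.6024) = 2.177832
TL = 10 * 2.177832 = 21.78

21.78 dB


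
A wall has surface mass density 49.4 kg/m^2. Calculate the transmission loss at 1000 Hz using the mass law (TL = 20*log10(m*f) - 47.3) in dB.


Given values:
  m = 49.4 kg/m^2, f = 1000 Hz
Formula: TL = 20 * log10(m * f) - 47.3
Compute m * f = 49.4 * 1000 = 49400.0
Compute log10(49400.0) = 4.693727
Compute 20 * 4.693727 = 93.8745
TL = 93.8745 - 47.3 = 46.57

46.57 dB


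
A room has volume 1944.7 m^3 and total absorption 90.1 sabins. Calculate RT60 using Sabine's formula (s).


Given values:
  V = 1944.7 m^3
  A = 90.1 sabins
Formula: RT60 = 0.161 * V / A
Numerator: 0.161 * 1944.7 = 313.0967
RT60 = 313.0967 / 90.1 = 3.475

3.475 s


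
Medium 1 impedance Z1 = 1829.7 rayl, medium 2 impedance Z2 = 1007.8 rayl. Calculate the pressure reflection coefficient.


Given values:
  Z1 = 1829.7 rayl, Z2 = 1007.8 rayl
Formula: R = (Z2 - Z1) / (Z2 + Z1)
Numerator: Z2 - Z1 = 1007.8 - 1829.7 = -821.9
Denominator: Z2 + Z1 = 1007.8 + 1829.7 = 2837.5
R = -821.9 / 2837.5 = -0.2897

-0.2897


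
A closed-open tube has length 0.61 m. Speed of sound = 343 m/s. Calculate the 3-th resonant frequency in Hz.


Given values:
  Tube type: closed-open, L = 0.61 m, c = 343 m/s, n = 3
Formula: f_n = (2n - 1) * c / (4 * L)
Compute 2n - 1 = 2*3 - 1 = 5
Compute 4 * L = 4 * 0.61 = 2.44
f = 5 * 343 / 2.44
f = 702.87

702.87 Hz


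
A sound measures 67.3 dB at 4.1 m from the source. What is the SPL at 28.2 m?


Given values:
  SPL1 = 67.3 dB, r1 = 4.1 m, r2 = 28.2 m
Formula: SPL2 = SPL1 - 20 * log10(r2 / r1)
Compute ratio: r2 / r1 = 28.2 / 4.1 = 6.878
Compute log10: log10(6.878) = 0.837462
Compute drop: 20 * 0.837462 = 16.7492
SPL2 = 67.3 - 16.7492 = 50.55

50.55 dB


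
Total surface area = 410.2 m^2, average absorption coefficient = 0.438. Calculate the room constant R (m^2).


Given values:
  S = 410.2 m^2, alpha = 0.438
Formula: R = S * alpha / (1 - alpha)
Numerator: 410.2 * 0.438 = 179.6676
Denominator: 1 - 0.438 = 0.562
R = 179.6676 / 0.562 = 319.69

319.69 m^2


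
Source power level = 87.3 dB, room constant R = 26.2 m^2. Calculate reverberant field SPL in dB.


Given values:
  Lw = 87.3 dB, R = 26.2 m^2
Formula: SPL = Lw + 10 * log10(4 / R)
Compute 4 / R = 4 / 26.2 = 0.152672
Compute 10 * log10(0.152672) = -8.1624
SPL = 87.3 + (-8.1624) = 79.14

79.14 dB


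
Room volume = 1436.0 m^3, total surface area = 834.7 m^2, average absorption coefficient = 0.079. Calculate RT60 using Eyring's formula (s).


Given values:
  V = 1436.0 m^3, S = 834.7 m^2, alpha = 0.079
Formula: RT60 = 0.161 * V / (-S * ln(1 - alpha))
Compute ln(1 - 0.079) = ln(0.921) = -0.082295
Denominator: -834.7 * -0.082295 = 68.6916
Numerator: 0.161 * 1436.0 = 231.196
RT60 = 231.196 / 68.6916 = 3.366

3.366 s


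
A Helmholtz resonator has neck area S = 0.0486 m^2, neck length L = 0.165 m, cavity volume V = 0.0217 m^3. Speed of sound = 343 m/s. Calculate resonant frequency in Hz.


Given values:
  S = 0.0486 m^2, L = 0.165 m, V = 0.0217 m^3, c = 343 m/s
Formula: f = (c / (2*pi)) * sqrt(S / (V * L))
Compute V * L = 0.0217 * 0.165 = 0.0035805
Compute S / (V * L) = 0.0486 / 0.0035805 = 13.5735
Compute sqrt(13.5735) = 3.684223
Compute c / (2*pi) = 343 / 6.283185 = 54.590148
f = 54.590148 * 3.684223 = 201.12

201.12 Hz


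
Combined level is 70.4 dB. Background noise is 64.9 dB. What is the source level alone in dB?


Given values:
  L_total = 70.4 dB, L_bg = 64.9 dB
Formula: L_source = 10 * log10(10^(L_total/10) - 10^(L_bg/10))
Convert to linear:
  10^(70.4/10) = 10964781.9614
  10^(64.9/10) = 3090295.4325
Difference: 10964781.9614 - 3090295.4325 = 7874486.5289
L_source = 10 * log10(7874486.5289) = 68.96

68.96 dB


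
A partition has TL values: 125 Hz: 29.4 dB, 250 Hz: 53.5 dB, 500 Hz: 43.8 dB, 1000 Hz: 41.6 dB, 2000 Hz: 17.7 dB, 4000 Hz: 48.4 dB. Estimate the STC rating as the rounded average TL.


Given TL values at each frequency:
  125 Hz: 29.4 dB
  250 Hz: 53.5 dB
  500 Hz: 43.8 dB
  1000 Hz: 41.6 dB
  2000 Hz: 17.7 dB
  4000 Hz: 48.4 dB
Formula: STC ~ round(average of TL values)
Sum = 29.4 + 53.5 + 43.8 + 41.6 + 17.7 + 48.4 = 234.4
Average = 234.4 / 6 = 39.07
Rounded: 39

39


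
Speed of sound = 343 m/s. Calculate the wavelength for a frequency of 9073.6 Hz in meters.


Given values:
  c = 343 m/s, f = 9073.6 Hz
Formula: lambda = c / f
lambda = 343 / 9073.6
lambda = 0.0378

0.0378 m


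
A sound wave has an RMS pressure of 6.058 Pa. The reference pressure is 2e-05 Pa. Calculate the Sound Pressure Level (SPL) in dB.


Given values:
  p = 6.058 Pa
  p_ref = 2e-05 Pa
Formula: SPL = 20 * log10(p / p_ref)
Compute ratio: p / p_ref = 6.058 / 2e-05 = 302900
Compute log10: log10(302900) = 5.481299
Multiply: SPL = 20 * 5.481299 = 109.63

109.63 dB


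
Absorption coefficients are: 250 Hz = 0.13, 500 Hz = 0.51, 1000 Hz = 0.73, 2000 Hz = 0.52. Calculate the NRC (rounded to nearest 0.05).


Given values:
  a_250 = 0.13, a_500 = 0.51
  a_1000 = 0.73, a_2000 = 0.52
Formula: NRC = (a250 + a500 + a1000 + a2000) / 4
Sum = 0.13 + 0.51 + 0.73 + 0.52 = 1.89
NRC = 1.89 / 4 = 0.4725
Rounded to nearest 0.05: 0.45

0.45


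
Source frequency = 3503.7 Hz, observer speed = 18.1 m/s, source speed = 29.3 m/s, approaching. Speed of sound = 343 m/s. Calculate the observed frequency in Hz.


Given values:
  f_s = 3503.7 Hz, v_o = 18.1 m/s, v_s = 29.3 m/s
  Direction: approaching
Formula: f_o = f_s * (c + v_o) / (c - v_s)
Numerator: c + v_o = 343 + 18.1 = 361.1
Denominator: c - v_s = 343 - 29.3 = 313.7
f_o = 3503.7 * 361.1 / 313.7 = 4033.11

4033.11 Hz


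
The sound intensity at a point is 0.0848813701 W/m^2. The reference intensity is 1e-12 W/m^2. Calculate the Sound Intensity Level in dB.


Given values:
  I = 0.0848813701 W/m^2
  I_ref = 1e-12 W/m^2
Formula: SIL = 10 * log10(I / I_ref)
Compute ratio: I / I_ref = 84881370100
Compute log10: log10(84881370100) = 10.928812
Multiply: SIL = 10 * 10.928812 = 109.29

109.29 dB


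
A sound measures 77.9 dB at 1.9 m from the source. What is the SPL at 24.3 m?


Given values:
  SPL1 = 77.9 dB, r1 = 1.9 m, r2 = 24.3 m
Formula: SPL2 = SPL1 - 20 * log10(r2 / r1)
Compute ratio: r2 / r1 = 24.3 / 1.9 = 12.7895
Compute log10: log10(12.7895) = 1.106854
Compute drop: 20 * 1.106854 = 22.1371
SPL2 = 77.9 - 22.1371 = 55.76

55.76 dB


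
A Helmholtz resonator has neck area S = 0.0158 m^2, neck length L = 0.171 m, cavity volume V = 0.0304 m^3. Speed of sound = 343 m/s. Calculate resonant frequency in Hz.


Given values:
  S = 0.0158 m^2, L = 0.171 m, V = 0.0304 m^3, c = 343 m/s
Formula: f = (c / (2*pi)) * sqrt(S / (V * L))
Compute V * L = 0.0304 * 0.171 = 0.0051984
Compute S / (V * L) = 0.0158 / 0.0051984 = 3.0394
Compute sqrt(3.0394) = 1.743388
Compute c / (2*pi) = 343 / 6.283185 = 54.590148
f = 54.590148 * 1.743388 = 95.17

95.17 Hz


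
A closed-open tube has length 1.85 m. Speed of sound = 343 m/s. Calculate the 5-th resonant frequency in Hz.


Given values:
  Tube type: closed-open, L = 1.85 m, c = 343 m/s, n = 5
Formula: f_n = (2n - 1) * c / (4 * L)
Compute 2n - 1 = 2*5 - 1 = 9
Compute 4 * L = 4 * 1.85 = 7.4
f = 9 * 343 / 7.4
f = 417.16

417.16 Hz


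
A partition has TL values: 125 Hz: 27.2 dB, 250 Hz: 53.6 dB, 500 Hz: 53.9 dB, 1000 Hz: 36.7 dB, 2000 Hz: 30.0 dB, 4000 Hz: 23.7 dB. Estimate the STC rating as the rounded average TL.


Given TL values at each frequency:
  125 Hz: 27.2 dB
  250 Hz: 53.6 dB
  500 Hz: 53.9 dB
  1000 Hz: 36.7 dB
  2000 Hz: 30.0 dB
  4000 Hz: 23.7 dB
Formula: STC ~ round(average of TL values)
Sum = 27.2 + 53.6 + 53.9 + 36.7 + 30.0 + 23.7 = 225.1
Average = 225.1 / 6 = 37.52
Rounded: 38

38


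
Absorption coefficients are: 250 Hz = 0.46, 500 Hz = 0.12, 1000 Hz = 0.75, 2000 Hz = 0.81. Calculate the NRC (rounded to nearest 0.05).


Given values:
  a_250 = 0.46, a_500 = 0.12
  a_1000 = 0.75, a_2000 = 0.81
Formula: NRC = (a250 + a500 + a1000 + a2000) / 4
Sum = 0.46 + 0.12 + 0.75 + 0.81 = 2.14
NRC = 2.14 / 4 = 0.535
Rounded to nearest 0.05: 0.55

0.55


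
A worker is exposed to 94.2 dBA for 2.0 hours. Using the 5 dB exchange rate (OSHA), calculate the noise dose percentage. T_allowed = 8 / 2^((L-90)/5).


Given values:
  L = 94.2 dBA, T = 2.0 hours
Formula: T_allowed = 8 / 2^((L - 90) / 5)
Compute exponent: (94.2 - 90) / 5 = 0.84
Compute 2^(0.84) = 1.79005
T_allowed = 8 / 1.79005 = 4.469149 hours
Dose = (T / T_allowed) * 100
Dose = (2.0 / 4.469149) * 100 = 44.75

44.75 %


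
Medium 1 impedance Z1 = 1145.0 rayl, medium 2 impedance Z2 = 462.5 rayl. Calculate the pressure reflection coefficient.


Given values:
  Z1 = 1145.0 rayl, Z2 = 462.5 rayl
Formula: R = (Z2 - Z1) / (Z2 + Z1)
Numerator: Z2 - Z1 = 462.5 - 1145.0 = -682.5
Denominator: Z2 + Z1 = 462.5 + 1145.0 = 1607.5
R = -682.5 / 1607.5 = -0.4246

-0.4246


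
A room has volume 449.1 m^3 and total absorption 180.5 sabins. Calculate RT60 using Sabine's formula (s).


Given values:
  V = 449.1 m^3
  A = 180.5 sabins
Formula: RT60 = 0.161 * V / A
Numerator: 0.161 * 449.1 = 72.3051
RT60 = 72.3051 / 180.5 = 0.401

0.401 s


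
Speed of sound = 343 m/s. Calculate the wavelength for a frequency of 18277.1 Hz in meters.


Given values:
  c = 343 m/s, f = 18277.1 Hz
Formula: lambda = c / f
lambda = 343 / 18277.1
lambda = 0.0188

0.0188 m


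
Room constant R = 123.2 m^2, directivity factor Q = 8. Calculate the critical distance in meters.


Given values:
  R = 123.2 m^2, Q = 8
Formula: d_c = 0.141 * sqrt(Q * R)
Compute Q * R = 8 * 123.2 = 985.6
Compute sqrt(985.6) = 31.3943
d_c = 0.141 * 31.3943 = 4.427

4.427 m


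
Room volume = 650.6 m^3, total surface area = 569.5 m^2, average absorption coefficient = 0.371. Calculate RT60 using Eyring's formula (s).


Given values:
  V = 650.6 m^3, S = 569.5 m^2, alpha = 0.371
Formula: RT60 = 0.161 * V / (-S * ln(1 - alpha))
Compute ln(1 - 0.371) = ln(0.629) = -0.463624
Denominator: -569.5 * -0.463624 = 264.0339
Numerator: 0.161 * 650.6 = 104.7466
RT60 = 104.7466 / 264.0339 = 0.397

0.397 s


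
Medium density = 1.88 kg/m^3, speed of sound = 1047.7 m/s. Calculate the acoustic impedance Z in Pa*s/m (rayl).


Given values:
  rho = 1.88 kg/m^3
  c = 1047.7 m/s
Formula: Z = rho * c
Z = 1.88 * 1047.7
Z = 1969.68

1969.68 rayl


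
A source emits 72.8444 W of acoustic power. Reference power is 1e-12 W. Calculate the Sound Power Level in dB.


Given values:
  W = 72.8444 W
  W_ref = 1e-12 W
Formula: SWL = 10 * log10(W / W_ref)
Compute ratio: W / W_ref = 72844400000000
Compute log10: log10(72844400000000) = 13.862396
Multiply: SWL = 10 * 13.862396 = 138.62

138.62 dB


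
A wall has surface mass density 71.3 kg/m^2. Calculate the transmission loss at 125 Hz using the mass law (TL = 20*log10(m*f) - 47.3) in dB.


Given values:
  m = 71.3 kg/m^2, f = 125 Hz
Formula: TL = 20 * log10(m * f) - 47.3
Compute m * f = 71.3 * 125 = 8912.5
Compute log10(8912.5) = 3.95
Compute 20 * 3.95 = 79.0
TL = 79.0 - 47.3 = 31.7

31.7 dB


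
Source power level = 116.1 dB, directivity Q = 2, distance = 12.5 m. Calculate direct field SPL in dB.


Given values:
  Lw = 116.1 dB, Q = 2, r = 12.5 m
Formula: SPL = Lw + 10 * log10(Q / (4 * pi * r^2))
Compute 4 * pi * r^2 = 4 * pi * 12.5^2 = 1963.4954
Compute Q / denom = 2 / 1963.4954 = 0.00101859
Compute 10 * log10(0.00101859) = -29.92
SPL = 116.1 + (-29.92) = 86.18

86.18 dB


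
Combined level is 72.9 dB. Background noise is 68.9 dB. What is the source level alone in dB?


Given values:
  L_total = 72.9 dB, L_bg = 68.9 dB
Formula: L_source = 10 * log10(10^(L_total/10) - 10^(L_bg/10))
Convert to linear:
  10^(72.9/10) = 19498445.9976
  10^(68.9/10) = 7762471.1663
Difference: 19498445.9976 - 7762471.1663 = 11735974.8313
L_source = 10 * log10(11735974.8313) = 70.7

70.7 dB


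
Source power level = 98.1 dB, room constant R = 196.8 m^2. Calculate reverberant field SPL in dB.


Given values:
  Lw = 98.1 dB, R = 196.8 m^2
Formula: SPL = Lw + 10 * log10(4 / R)
Compute 4 / R = 4 / 196.8 = 0.020325
Compute 10 * log10(0.020325) = -16.9197
SPL = 98.1 + (-16.9197) = 81.18

81.18 dB


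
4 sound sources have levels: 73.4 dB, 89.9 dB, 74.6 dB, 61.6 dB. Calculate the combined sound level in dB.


Formula: L_total = 10 * log10( sum(10^(Li/10)) )
  Source 1: 10^(73.4/10) = 21877616.2395
  Source 2: 10^(89.9/10) = 977237220.9558
  Source 3: 10^(74.6/10) = 28840315.0313
  Source 4: 10^(61.6/10) = 1445439.7707
Sum of linear values = 1029400591.9973
L_total = 10 * log10(1029400591.9973) = 90.13

90.13 dB


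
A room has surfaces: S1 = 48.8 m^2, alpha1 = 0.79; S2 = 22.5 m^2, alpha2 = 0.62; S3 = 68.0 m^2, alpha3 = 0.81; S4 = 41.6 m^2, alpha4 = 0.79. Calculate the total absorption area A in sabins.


Given surfaces:
  Surface 1: 48.8 * 0.79 = 38.552
  Surface 2: 22.5 * 0.62 = 13.95
  Surface 3: 68.0 * 0.81 = 55.08
  Surface 4: 41.6 * 0.79 = 32.864
Formula: A = sum(Si * alpha_i)
A = 38.552 + 13.95 + 55.08 + 32.864
A = 140.45

140.45 sabins


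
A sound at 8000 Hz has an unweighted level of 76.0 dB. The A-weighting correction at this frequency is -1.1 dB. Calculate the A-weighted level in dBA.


Given values:
  SPL = 76.0 dB
  A-weighting at 8000 Hz = -1.1 dB
Formula: L_A = SPL + A_weight
L_A = 76.0 + (-1.1)
L_A = 74.9

74.9 dBA


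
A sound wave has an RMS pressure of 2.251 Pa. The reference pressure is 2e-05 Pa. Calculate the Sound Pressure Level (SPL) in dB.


Given values:
  p = 2.251 Pa
  p_ref = 2e-05 Pa
Formula: SPL = 20 * log10(p / p_ref)
Compute ratio: p / p_ref = 2.251 / 2e-05 = 112550
Compute log10: log10(112550) = 5.051345
Multiply: SPL = 20 * 5.051345 = 101.03

101.03 dB


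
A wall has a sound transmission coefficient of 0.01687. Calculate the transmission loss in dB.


Given values:
  tau = 0.01687
Formula: TL = 10 * log10(1 / tau)
Compute 1 / tau = 1 / 0.01687 = 59.2768
Compute log10(59.2768) = 1.772885
TL = 10 * 1.772885 = 17.73

17.73 dB


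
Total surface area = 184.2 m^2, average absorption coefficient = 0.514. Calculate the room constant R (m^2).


Given values:
  S = 184.2 m^2, alpha = 0.514
Formula: R = S * alpha / (1 - alpha)
Numerator: 184.2 * 0.514 = 94.6788
Denominator: 1 - 0.514 = 0.486
R = 94.6788 / 0.486 = 194.81

194.81 m^2


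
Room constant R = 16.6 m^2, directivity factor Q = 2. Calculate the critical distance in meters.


Given values:
  R = 16.6 m^2, Q = 2
Formula: d_c = 0.141 * sqrt(Q * R)
Compute Q * R = 2 * 16.6 = 33.2
Compute sqrt(33.2) = 5.7619
d_c = 0.141 * 5.7619 = 0.812

0.812 m


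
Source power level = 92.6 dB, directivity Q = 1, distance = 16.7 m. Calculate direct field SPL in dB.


Given values:
  Lw = 92.6 dB, Q = 1, r = 16.7 m
Formula: SPL = Lw + 10 * log10(Q / (4 * pi * r^2))
Compute 4 * pi * r^2 = 4 * pi * 16.7^2 = 3504.6351
Compute Q / denom = 1 / 3504.6351 = 0.00028534
Compute 10 * log10(0.00028534) = -35.4464
SPL = 92.6 + (-35.4464) = 57.15

57.15 dB


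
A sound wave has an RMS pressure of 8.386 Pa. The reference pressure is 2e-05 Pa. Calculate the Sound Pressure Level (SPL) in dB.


Given values:
  p = 8.386 Pa
  p_ref = 2e-05 Pa
Formula: SPL = 20 * log10(p / p_ref)
Compute ratio: p / p_ref = 8.386 / 2e-05 = 419300
Compute log10: log10(419300) = 5.622525
Multiply: SPL = 20 * 5.622525 = 112.45

112.45 dB


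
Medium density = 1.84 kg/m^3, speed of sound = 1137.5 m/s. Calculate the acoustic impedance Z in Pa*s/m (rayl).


Given values:
  rho = 1.84 kg/m^3
  c = 1137.5 m/s
Formula: Z = rho * c
Z = 1.84 * 1137.5
Z = 2093.0

2093.0 rayl


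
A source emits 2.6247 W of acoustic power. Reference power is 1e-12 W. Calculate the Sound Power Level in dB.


Given values:
  W = 2.6247 W
  W_ref = 1e-12 W
Formula: SWL = 10 * log10(W / W_ref)
Compute ratio: W / W_ref = 2624700000000
Compute log10: log10(2624700000000) = 12.41908
Multiply: SWL = 10 * 12.41908 = 124.19

124.19 dB


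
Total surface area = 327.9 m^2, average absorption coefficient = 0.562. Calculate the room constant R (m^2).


Given values:
  S = 327.9 m^2, alpha = 0.562
Formula: R = S * alpha / (1 - alpha)
Numerator: 327.9 * 0.562 = 184.2798
Denominator: 1 - 0.562 = 0.438
R = 184.2798 / 0.438 = 420.73

420.73 m^2


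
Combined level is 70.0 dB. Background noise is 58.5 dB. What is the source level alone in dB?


Given values:
  L_total = 70.0 dB, L_bg = 58.5 dB
Formula: L_source = 10 * log10(10^(L_total/10) - 10^(L_bg/10))
Convert to linear:
  10^(70.0/10) = 10000000.0
  10^(58.5/10) = 707945.7844
Difference: 10000000.0 - 707945.7844 = 9292054.2156
L_source = 10 * log10(9292054.2156) = 69.68

69.68 dB


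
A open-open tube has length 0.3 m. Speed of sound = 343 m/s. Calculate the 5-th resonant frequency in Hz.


Given values:
  Tube type: open-open, L = 0.3 m, c = 343 m/s, n = 5
Formula: f_n = n * c / (2 * L)
Compute 2 * L = 2 * 0.3 = 0.6
f = 5 * 343 / 0.6
f = 2858.33

2858.33 Hz


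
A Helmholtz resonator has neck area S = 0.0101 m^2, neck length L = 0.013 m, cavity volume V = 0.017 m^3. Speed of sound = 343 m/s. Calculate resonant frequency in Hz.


Given values:
  S = 0.0101 m^2, L = 0.013 m, V = 0.017 m^3, c = 343 m/s
Formula: f = (c / (2*pi)) * sqrt(S / (V * L))
Compute V * L = 0.017 * 0.013 = 0.000221
Compute S / (V * L) = 0.0101 / 0.000221 = 45.7014
Compute sqrt(45.7014) = 6.760281
Compute c / (2*pi) = 343 / 6.283185 = 54.590148
f = 54.590148 * 6.760281 = 369.04

369.04 Hz


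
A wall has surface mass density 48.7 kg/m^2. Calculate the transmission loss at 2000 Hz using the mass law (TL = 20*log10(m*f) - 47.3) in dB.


Given values:
  m = 48.7 kg/m^2, f = 2000 Hz
Formula: TL = 20 * log10(m * f) - 47.3
Compute m * f = 48.7 * 2000 = 97400.0
Compute log10(97400.0) = 4.988559
Compute 20 * 4.988559 = 99.7712
TL = 99.7712 - 47.3 = 52.47

52.47 dB


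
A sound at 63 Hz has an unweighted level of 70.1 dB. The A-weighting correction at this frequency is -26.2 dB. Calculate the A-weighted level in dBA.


Given values:
  SPL = 70.1 dB
  A-weighting at 63 Hz = -26.2 dB
Formula: L_A = SPL + A_weight
L_A = 70.1 + (-26.2)
L_A = 43.9

43.9 dBA


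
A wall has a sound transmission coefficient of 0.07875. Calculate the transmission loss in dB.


Given values:
  tau = 0.07875
Formula: TL = 10 * log10(1 / tau)
Compute 1 / tau = 1 / 0.07875 = 12.6984
Compute log10(12.6984) = 1.103749
TL = 10 * 1.103749 = 11.04

11.04 dB


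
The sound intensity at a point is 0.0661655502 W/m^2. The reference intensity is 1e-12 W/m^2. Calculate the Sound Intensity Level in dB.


Given values:
  I = 0.0661655502 W/m^2
  I_ref = 1e-12 W/m^2
Formula: SIL = 10 * log10(I / I_ref)
Compute ratio: I / I_ref = 66165550200
Compute log10: log10(66165550200) = 10.820632
Multiply: SIL = 10 * 10.820632 = 108.21

108.21 dB


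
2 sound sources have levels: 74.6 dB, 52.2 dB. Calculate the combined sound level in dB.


Formula: L_total = 10 * log10( sum(10^(Li/10)) )
  Source 1: 10^(74.6/10) = 28840315.0313
  Source 2: 10^(52.2/10) = 165958.6907
Sum of linear values = 29006273.722
L_total = 10 * log10(29006273.722) = 74.62

74.62 dB


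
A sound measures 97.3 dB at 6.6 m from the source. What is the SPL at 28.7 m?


Given values:
  SPL1 = 97.3 dB, r1 = 6.6 m, r2 = 28.7 m
Formula: SPL2 = SPL1 - 20 * log10(r2 / r1)
Compute ratio: r2 / r1 = 28.7 / 6.6 = 4.3485
Compute log10: log10(4.3485) = 0.638339
Compute drop: 20 * 0.638339 = 12.7668
SPL2 = 97.3 - 12.7668 = 84.53

84.53 dB


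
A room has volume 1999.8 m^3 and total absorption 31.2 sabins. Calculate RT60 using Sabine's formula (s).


Given values:
  V = 1999.8 m^3
  A = 31.2 sabins
Formula: RT60 = 0.161 * V / A
Numerator: 0.161 * 1999.8 = 321.9678
RT60 = 321.9678 / 31.2 = 10.319

10.319 s


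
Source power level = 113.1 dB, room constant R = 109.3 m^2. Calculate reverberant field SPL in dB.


Given values:
  Lw = 113.1 dB, R = 109.3 m^2
Formula: SPL = Lw + 10 * log10(4 / R)
Compute 4 / R = 4 / 109.3 = 0.036597
Compute 10 * log10(0.036597) = -14.3655
SPL = 113.1 + (-14.3655) = 98.73

98.73 dB


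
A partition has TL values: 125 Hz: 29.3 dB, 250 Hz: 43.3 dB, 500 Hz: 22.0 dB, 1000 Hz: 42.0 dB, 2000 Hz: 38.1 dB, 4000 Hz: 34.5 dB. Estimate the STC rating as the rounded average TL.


Given TL values at each frequency:
  125 Hz: 29.3 dB
  250 Hz: 43.3 dB
  500 Hz: 22.0 dB
  1000 Hz: 42.0 dB
  2000 Hz: 38.1 dB
  4000 Hz: 34.5 dB
Formula: STC ~ round(average of TL values)
Sum = 29.3 + 43.3 + 22.0 + 42.0 + 38.1 + 34.5 = 209.2
Average = 209.2 / 6 = 34.87
Rounded: 35

35


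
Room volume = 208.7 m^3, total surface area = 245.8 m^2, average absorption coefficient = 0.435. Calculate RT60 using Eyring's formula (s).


Given values:
  V = 208.7 m^3, S = 245.8 m^2, alpha = 0.435
Formula: RT60 = 0.161 * V / (-S * ln(1 - alpha))
Compute ln(1 - 0.435) = ln(0.565) = -0.57093
Denominator: -245.8 * -0.57093 = 140.3346
Numerator: 0.161 * 208.7 = 33.6007
RT60 = 33.6007 / 140.3346 = 0.239

0.239 s


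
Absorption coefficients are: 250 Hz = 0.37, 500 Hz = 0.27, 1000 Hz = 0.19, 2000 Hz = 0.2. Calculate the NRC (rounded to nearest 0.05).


Given values:
  a_250 = 0.37, a_500 = 0.27
  a_1000 = 0.19, a_2000 = 0.2
Formula: NRC = (a250 + a500 + a1000 + a2000) / 4
Sum = 0.37 + 0.27 + 0.19 + 0.2 = 1.03
NRC = 1.03 / 4 = 0.2575
Rounded to nearest 0.05: 0.25

0.25


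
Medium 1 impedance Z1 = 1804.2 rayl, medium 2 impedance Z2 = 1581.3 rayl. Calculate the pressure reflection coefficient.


Given values:
  Z1 = 1804.2 rayl, Z2 = 1581.3 rayl
Formula: R = (Z2 - Z1) / (Z2 + Z1)
Numerator: Z2 - Z1 = 1581.3 - 1804.2 = -222.9
Denominator: Z2 + Z1 = 1581.3 + 1804.2 = 3385.5
R = -222.9 / 3385.5 = -0.0658

-0.0658


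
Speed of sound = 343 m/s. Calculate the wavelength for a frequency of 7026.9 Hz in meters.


Given values:
  c = 343 m/s, f = 7026.9 Hz
Formula: lambda = c / f
lambda = 343 / 7026.9
lambda = 0.0488

0.0488 m


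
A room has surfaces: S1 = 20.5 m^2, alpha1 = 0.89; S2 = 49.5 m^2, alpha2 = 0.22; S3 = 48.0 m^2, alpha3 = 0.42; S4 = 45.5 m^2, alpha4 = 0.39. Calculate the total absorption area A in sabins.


Given surfaces:
  Surface 1: 20.5 * 0.89 = 18.245
  Surface 2: 49.5 * 0.22 = 10.89
  Surface 3: 48.0 * 0.42 = 20.16
  Surface 4: 45.5 * 0.39 = 17.745
Formula: A = sum(Si * alpha_i)
A = 18.245 + 10.89 + 20.16 + 17.745
A = 67.04

67.04 sabins


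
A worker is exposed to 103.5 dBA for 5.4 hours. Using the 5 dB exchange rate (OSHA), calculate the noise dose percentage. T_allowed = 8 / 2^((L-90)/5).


Given values:
  L = 103.5 dBA, T = 5.4 hours
Formula: T_allowed = 8 / 2^((L - 90) / 5)
Compute exponent: (103.5 - 90) / 5 = 2.7
Compute 2^(2.7) = 6.498019
T_allowed = 8 / 6.498019 = 1.231144 hours
Dose = (T / T_allowed) * 100
Dose = (5.4 / 1.231144) * 100 = 438.62

438.62 %


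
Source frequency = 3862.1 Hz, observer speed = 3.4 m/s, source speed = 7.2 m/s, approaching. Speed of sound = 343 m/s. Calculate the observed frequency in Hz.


Given values:
  f_s = 3862.1 Hz, v_o = 3.4 m/s, v_s = 7.2 m/s
  Direction: approaching
Formula: f_o = f_s * (c + v_o) / (c - v_s)
Numerator: c + v_o = 343 + 3.4 = 346.4
Denominator: c - v_s = 343 - 7.2 = 335.8
f_o = 3862.1 * 346.4 / 335.8 = 3984.01

3984.01 Hz


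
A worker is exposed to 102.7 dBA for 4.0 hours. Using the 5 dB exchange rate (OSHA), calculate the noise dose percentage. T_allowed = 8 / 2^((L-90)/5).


Given values:
  L = 102.7 dBA, T = 4.0 hours
Formula: T_allowed = 8 / 2^((L - 90) / 5)
Compute exponent: (102.7 - 90) / 5 = 2.54
Compute 2^(2.54) = 5.81589
T_allowed = 8 / 5.81589 = 1.375542 hours
Dose = (T / T_allowed) * 100
Dose = (4.0 / 1.375542) * 100 = 290.79

290.79 %
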